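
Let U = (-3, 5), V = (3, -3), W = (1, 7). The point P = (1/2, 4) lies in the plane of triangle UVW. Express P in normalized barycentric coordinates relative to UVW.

(1/4, 1/4, 1/2)

Signed area of the reference triangle: [UVW] = ½·((-3)·(-3−7) + 3·(7−5) + 1·(5−(-3))) = ½·(30 + 6 + 8) = 22.
[PVW] = ½·((1/2)·(-3−7) + 3·(7−4) + 1·(4−(-3))) = ½·(-5 + 9 + 7) = 11/2, so the U-coordinate is (11/2)/22 = 1/4.
[UPW] = ½·((-3)·(4−7) + (1/2)·(7−5) + 1·(5−4)) = ½·(9 + 1 + 1) = 11/2, so the V-coordinate is 1/4.
[UVP] = ½·((-3)·(-3−4) + 3·(4−5) + (1/2)·(5−(-3))) = ½·(21 − 3 + 4) = 11, so the W-coordinate is 1/2.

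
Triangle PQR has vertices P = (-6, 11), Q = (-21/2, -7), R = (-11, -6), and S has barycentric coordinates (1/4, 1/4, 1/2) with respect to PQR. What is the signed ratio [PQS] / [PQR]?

1/2

The signed ratio [PQS]/[PQR] equals the barycentric coordinate of S at vertex R, which is 1/2.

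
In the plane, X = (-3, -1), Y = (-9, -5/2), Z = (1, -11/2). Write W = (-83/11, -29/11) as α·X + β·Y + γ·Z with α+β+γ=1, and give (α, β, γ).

Signed area of the reference triangle: [XYZ] = ½·((-3)·(-5/2−(-11/2)) + (-9)·(-11/2−(-1)) + 1·(-1−(-5/2))) = ½·(-9 + 81/2 + 3/2) = 33/2.
[WYZ] = ½·((-83/11)·(-5/2−(-11/2)) + (-9)·(-11/2−(-29/11)) + 1·(-29/11−(-5/2))) = ½·(-249/11 + 567/22 − 3/22) = 3/2, so the X-coordinate is (3/2)/(33/2) = 1/11.
[XWZ] = ½·((-3)·(-29/11−(-11/2)) + (-83/11)·(-11/2−(-1)) + 1·(-1−(-29/11))) = ½·(-189/22 + 747/22 + 18/11) = 27/2, so the Y-coordinate is 9/11.
[XYW] = ½·((-3)·(-5/2−(-29/11)) + (-9)·(-29/11−(-1)) + (-83/11)·(-1−(-5/2))) = ½·(-9/22 + 162/11 − 249/22) = 3/2, so the Z-coordinate is 1/11.

(1/11, 9/11, 1/11)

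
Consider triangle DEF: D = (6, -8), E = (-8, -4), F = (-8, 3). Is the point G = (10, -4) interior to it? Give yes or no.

no

Barycentric coordinates of G: (9/7, -50/49, 36/49).
The three coordinates are positive, negative, positive; a point is interior exactly when all three are positive.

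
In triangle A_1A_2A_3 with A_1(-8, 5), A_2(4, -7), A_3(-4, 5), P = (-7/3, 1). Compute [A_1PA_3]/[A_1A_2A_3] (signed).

[A_1A_2A_3] = ½·((-8)·(-7−5) + 4·(5−5) + (-4)·(5−(-7))) = ½·(96 + 0 − 48) = 24.
[A_1PA_3] = ½·((-8)·(1−5) + (-7/3)·(5−5) + (-4)·(5−1)) = ½·(32 + 0 − 16) = 8, so the ratio is 8/24 = 1/3.

1/3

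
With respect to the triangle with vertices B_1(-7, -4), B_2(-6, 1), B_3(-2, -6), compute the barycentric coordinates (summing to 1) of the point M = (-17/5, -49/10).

(1/5, 1/10, 7/10)

Signed area of the reference triangle: [B_1B_2B_3] = ½·((-7)·(1−(-6)) + (-6)·(-6−(-4)) + (-2)·(-4−1)) = ½·(-49 + 12 + 10) = -27/2.
[MB_2B_3] = ½·((-17/5)·(1−(-6)) + (-6)·(-6−(-49/10)) + (-2)·(-49/10−1)) = ½·(-119/5 + 33/5 + 59/5) = -27/10, so the B_1-coordinate is (-27/10)/(-27/2) = 1/5.
[B_1MB_3] = ½·((-7)·(-49/10−(-6)) + (-17/5)·(-6−(-4)) + (-2)·(-4−(-49/10))) = ½·(-77/10 + 34/5 − 9/5) = -27/20, so the B_2-coordinate is 1/10.
[B_1B_2M] = ½·((-7)·(1−(-49/10)) + (-6)·(-49/10−(-4)) + (-17/5)·(-4−1)) = ½·(-413/10 + 27/5 + 17) = -189/20, so the B_3-coordinate is 7/10.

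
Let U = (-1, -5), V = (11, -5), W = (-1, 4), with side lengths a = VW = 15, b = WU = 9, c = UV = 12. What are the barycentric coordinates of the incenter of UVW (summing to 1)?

The incenter has barycentric coordinates proportional to the opposite side lengths: (15 : 9 : 12).
Normalizing by 15+9+12 = 36 gives (5/12, 1/4, 1/3).

(5/12, 1/4, 1/3)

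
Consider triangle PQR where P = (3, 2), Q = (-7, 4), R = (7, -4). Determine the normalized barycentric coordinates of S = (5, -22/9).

(1/9, 1/9, 7/9)

Signed area of the reference triangle: [PQR] = ½·(3·(4−(-4)) + (-7)·(-4−2) + 7·(2−4)) = ½·(24 + 42 − 14) = 26.
[SQR] = ½·(5·(4−(-4)) + (-7)·(-4−(-22/9)) + 7·(-22/9−4)) = ½·(40 + 98/9 − 406/9) = 26/9, so the P-coordinate is (26/9)/26 = 1/9.
[PSR] = ½·(3·(-22/9−(-4)) + 5·(-4−2) + 7·(2−(-22/9))) = ½·(14/3 − 30 + 280/9) = 26/9, so the Q-coordinate is 1/9.
[PQS] = ½·(3·(4−(-22/9)) + (-7)·(-22/9−2) + 5·(2−4)) = ½·(58/3 + 280/9 − 10) = 182/9, so the R-coordinate is 7/9.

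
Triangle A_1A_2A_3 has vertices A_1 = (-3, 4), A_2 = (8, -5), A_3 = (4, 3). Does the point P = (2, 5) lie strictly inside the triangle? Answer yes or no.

Barycentric coordinates of P: (2/13, -3/13, 14/13).
The three coordinates are positive, negative, positive; a point is interior exactly when all three are positive.

no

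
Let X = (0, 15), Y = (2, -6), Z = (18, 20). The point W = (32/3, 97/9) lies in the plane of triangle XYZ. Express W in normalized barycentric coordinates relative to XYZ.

Signed area of the reference triangle: [XYZ] = ½·(0·(-6−20) + 2·(20−15) + 18·(15−(-6))) = ½·(0 + 10 + 378) = 194.
[WYZ] = ½·((32/3)·(-6−20) + 2·(20−(97/9)) + 18·(97/9−(-6))) = ½·(-832/3 + 166/9 + 302) = 194/9, so the X-coordinate is (194/9)/194 = 1/9.
[XWZ] = ½·(0·(97/9−20) + (32/3)·(20−15) + 18·(15−(97/9))) = ½·(0 + 160/3 + 76) = 194/3, so the Y-coordinate is 1/3.
[XYW] = ½·(0·(-6−(97/9)) + 2·(97/9−15) + (32/3)·(15−(-6))) = ½·(0 − 76/9 + 224) = 970/9, so the Z-coordinate is 5/9.

(1/9, 1/3, 5/9)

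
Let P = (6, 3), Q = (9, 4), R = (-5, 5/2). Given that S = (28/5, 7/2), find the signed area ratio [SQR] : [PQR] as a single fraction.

[PQR] = ½·(6·(4−(5/2)) + 9·(5/2−3) + (-5)·(3−4)) = ½·(9 − 9/2 + 5) = 19/4.
[SQR] = ½·((28/5)·(4−(5/2)) + 9·(5/2−(7/2)) + (-5)·(7/2−4)) = ½·(42/5 − 9 + 5/2) = 19/20, so the ratio is (19/20)/(19/4) = 1/5.

1/5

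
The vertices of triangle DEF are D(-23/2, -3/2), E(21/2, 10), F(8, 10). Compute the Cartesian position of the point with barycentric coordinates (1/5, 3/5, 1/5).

(28/5, 77/10)

G = (1/5)·D + (3/5)·E + (1/5)·F.
x-coordinate: (1/5)·(-23/2) + (3/5)·(21/2) + (1/5)·8 = 28/5.
y-coordinate: (1/5)·(-3/2) + (3/5)·10 + (1/5)·10 = 77/10.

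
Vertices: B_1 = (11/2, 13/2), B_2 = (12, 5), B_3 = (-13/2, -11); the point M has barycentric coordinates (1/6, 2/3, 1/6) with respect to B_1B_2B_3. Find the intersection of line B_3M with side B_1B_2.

Line B_3M meets B_1B_2 where the B_3-coordinate vanishes; zeroing M's B_3-weight and renormalizing leaves B_1, B_2-weights 1/6 : 2/3 → (1/5, 4/5).
So N = (1/5)·B_1 + (4/5)·B_2 = (107/10, 53/10).

(107/10, 53/10)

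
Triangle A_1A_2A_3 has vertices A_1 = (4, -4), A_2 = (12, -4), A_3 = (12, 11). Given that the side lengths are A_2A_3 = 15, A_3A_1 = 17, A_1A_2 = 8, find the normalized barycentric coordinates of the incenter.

(3/8, 17/40, 1/5)

The incenter has barycentric coordinates proportional to the opposite side lengths: (15 : 17 : 8).
Normalizing by 15+17+8 = 40 gives (3/8, 17/40, 1/5).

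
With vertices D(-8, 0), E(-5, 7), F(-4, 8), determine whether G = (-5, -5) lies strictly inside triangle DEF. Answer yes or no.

no

Barycentric coordinates of G: (3, -11, 9).
The three coordinates are positive, negative, positive; a point is interior exactly when all three are positive.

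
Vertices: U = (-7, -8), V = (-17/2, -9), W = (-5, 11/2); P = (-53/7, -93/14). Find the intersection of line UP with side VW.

(-39/5, -61/10)

Barycentric coordinates of P with respect to UVW: (2/7, 4/7, 1/7).
On side VW the U-coordinate is zero; dropping P's U-weight 2/7 and renormalizing the remaining 4/7 : 1/7 gives weights 4/5, 1/5 on V, W.
Q = (4/5)·(-17/2, -9) + (1/5)·(-5, 11/2) = (-39/5, -61/10).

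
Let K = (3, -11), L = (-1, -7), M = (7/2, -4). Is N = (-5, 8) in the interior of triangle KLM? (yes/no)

no

Barycentric coordinates of N: (-53/20, 131/60, 22/15).
The three coordinates are negative, positive, positive; a point is interior exactly when all three are positive.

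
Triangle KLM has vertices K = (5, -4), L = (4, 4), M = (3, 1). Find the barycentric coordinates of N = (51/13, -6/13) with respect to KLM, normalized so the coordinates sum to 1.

(5/13, 2/13, 6/13)

Signed area of the reference triangle: [KLM] = ½·(5·(4−1) + 4·(1−(-4)) + 3·(-4−4)) = ½·(15 + 20 − 24) = 11/2.
[NLM] = ½·((51/13)·(4−1) + 4·(1−(-6/13)) + 3·(-6/13−4)) = ½·(153/13 + 76/13 − 174/13) = 55/26, so the K-coordinate is (55/26)/(11/2) = 5/13.
[KNM] = ½·(5·(-6/13−1) + (51/13)·(1−(-4)) + 3·(-4−(-6/13))) = ½·(-95/13 + 255/13 − 138/13) = 11/13, so the L-coordinate is 2/13.
[KLN] = ½·(5·(4−(-6/13)) + 4·(-6/13−(-4)) + (51/13)·(-4−4)) = ½·(290/13 + 184/13 − 408/13) = 33/13, so the M-coordinate is 6/13.
Check: 5/13 + 2/13 + 6/13 = 1.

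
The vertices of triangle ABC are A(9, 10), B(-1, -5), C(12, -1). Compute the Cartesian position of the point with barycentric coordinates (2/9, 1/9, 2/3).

(89/9, 1)

P = (2/9)·A + (1/9)·B + (2/3)·C.
x-coordinate: (2/9)·9 + (1/9)·(-1) + (2/3)·12 = 89/9.
y-coordinate: (2/9)·10 + (1/9)·(-5) + (2/3)·(-1) = 1.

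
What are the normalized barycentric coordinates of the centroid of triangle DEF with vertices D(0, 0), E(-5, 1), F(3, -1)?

(1/3, 1/3, 1/3)

The centroid is the average of the vertices, so each weight is 1/3.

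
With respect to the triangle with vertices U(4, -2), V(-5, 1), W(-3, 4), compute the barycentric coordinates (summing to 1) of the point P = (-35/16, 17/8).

(3/16, 1/4, 9/16)

Signed area of the reference triangle: [UVW] = ½·(4·(1−4) + (-5)·(4−(-2)) + (-3)·(-2−1)) = ½·(-12 − 30 + 9) = -33/2.
[PVW] = ½·((-35/16)·(1−4) + (-5)·(4−(17/8)) + (-3)·(17/8−1)) = ½·(105/16 − 75/8 − 27/8) = -99/32, so the U-coordinate is (-99/32)/(-33/2) = 3/16.
[UPW] = ½·(4·(17/8−4) + (-35/16)·(4−(-2)) + (-3)·(-2−(17/8))) = ½·(-15/2 − 105/8 + 99/8) = -33/8, so the V-coordinate is 1/4.
[UVP] = ½·(4·(1−(17/8)) + (-5)·(17/8−(-2)) + (-35/16)·(-2−1)) = ½·(-9/2 − 165/8 + 105/16) = -297/32, so the W-coordinate is 9/16.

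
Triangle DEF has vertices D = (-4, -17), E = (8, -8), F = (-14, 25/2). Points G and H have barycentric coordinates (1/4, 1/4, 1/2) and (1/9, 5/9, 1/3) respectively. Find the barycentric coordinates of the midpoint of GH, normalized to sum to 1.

(13/72, 29/72, 5/12)

Since both coordinate triples sum to 1, the midpoint's barycentrics are the componentwise average.
(1/4+1/9)/2 = 13/72; similarly 29/72 and 5/12.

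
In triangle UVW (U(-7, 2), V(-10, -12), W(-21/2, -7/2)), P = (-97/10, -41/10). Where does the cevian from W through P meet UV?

Barycentric coordinates of P with respect to UVW: (1/5, 1/5, 3/5).
On side UV the W-coordinate is zero; dropping P's W-weight 3/5 and renormalizing the remaining 1/5 : 1/5 gives weights 1/2, 1/2 on U, V.
Q = (1/2)·(-7, 2) + (1/2)·(-10, -12) = (-17/2, -5).

(-17/2, -5)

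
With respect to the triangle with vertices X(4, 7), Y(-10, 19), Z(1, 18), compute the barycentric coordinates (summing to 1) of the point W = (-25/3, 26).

(-2/3, 2/3, 1)

Signed area of the reference triangle: [XYZ] = ½·(4·(19−18) + (-10)·(18−7) + 1·(7−19)) = ½·(4 − 110 − 12) = -59.
[WYZ] = ½·((-25/3)·(19−18) + (-10)·(18−26) + 1·(26−19)) = ½·(-25/3 + 80 + 7) = 118/3, so the X-coordinate is (118/3)/(-59) = -2/3.
[XWZ] = ½·(4·(26−18) + (-25/3)·(18−7) + 1·(7−26)) = ½·(32 − 275/3 − 19) = -118/3, so the Y-coordinate is 2/3.
[XYW] = ½·(4·(19−26) + (-10)·(26−7) + (-25/3)·(7−19)) = ½·(-28 − 190 + 100) = -59, so the Z-coordinate is 1.
Check: -2/3 + 2/3 + 1 = 1.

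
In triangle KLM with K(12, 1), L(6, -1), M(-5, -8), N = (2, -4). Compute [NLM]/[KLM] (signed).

[KLM] = ½·(12·(-1−(-8)) + 6·(-8−1) + (-5)·(1−(-1))) = ½·(84 − 54 − 10) = 10.
[NLM] = ½·(2·(-1−(-8)) + 6·(-8−(-4)) + (-5)·(-4−(-1))) = ½·(14 − 24 + 15) = 5/2, so the ratio is (5/2)/10 = 1/4.

1/4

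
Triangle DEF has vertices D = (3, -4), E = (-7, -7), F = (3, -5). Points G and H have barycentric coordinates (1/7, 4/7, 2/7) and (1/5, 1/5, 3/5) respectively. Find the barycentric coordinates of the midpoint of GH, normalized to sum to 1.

Since both coordinate triples sum to 1, the midpoint's barycentrics are the componentwise average.
(1/7+1/5)/2 = 6/35; similarly 27/70 and 31/70.

(6/35, 27/70, 31/70)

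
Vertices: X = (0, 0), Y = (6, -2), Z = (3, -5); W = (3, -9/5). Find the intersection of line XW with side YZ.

Barycentric coordinates of W with respect to XYZ: (2/5, 2/5, 1/5).
On side YZ the X-coordinate is zero; dropping W's X-weight 2/5 and renormalizing the remaining 2/5 : 1/5 gives weights 2/3, 1/3 on Y, Z.
V = (2/3)·(6, -2) + (1/3)·(3, -5) = (5, -3).

(5, -3)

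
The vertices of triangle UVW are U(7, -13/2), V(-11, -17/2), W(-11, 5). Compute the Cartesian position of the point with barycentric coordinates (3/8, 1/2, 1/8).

(-17/4, -97/16)

P = (3/8)·U + (1/2)·V + (1/8)·W.
x-coordinate: (3/8)·7 + (1/2)·(-11) + (1/8)·(-11) = -17/4.
y-coordinate: (3/8)·(-13/2) + (1/2)·(-17/2) + (1/8)·5 = -97/16.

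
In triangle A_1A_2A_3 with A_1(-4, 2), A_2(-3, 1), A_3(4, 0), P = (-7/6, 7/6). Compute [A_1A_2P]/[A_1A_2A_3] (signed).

1/3

[A_1A_2A_3] = ½·((-4)·(1−0) + (-3)·(0−2) + 4·(2−1)) = ½·(-4 + 6 + 4) = 3.
[A_1A_2P] = ½·((-4)·(1−(7/6)) + (-3)·(7/6−2) + (-7/6)·(2−1)) = ½·(2/3 + 5/2 − 7/6) = 1, so the ratio is 1/3 = 1/3.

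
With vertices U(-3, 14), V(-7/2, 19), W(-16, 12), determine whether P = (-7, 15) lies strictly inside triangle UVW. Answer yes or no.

Barycentric coordinates of P: (17/44, 7/22, 13/44).
The three coordinates are positive, positive, positive; a point is interior exactly when all three are positive.

yes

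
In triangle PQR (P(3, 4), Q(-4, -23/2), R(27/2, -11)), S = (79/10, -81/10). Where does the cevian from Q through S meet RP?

(87/8, -29/4)

Barycentric coordinates of S with respect to PQR: (1/5, 1/5, 3/5).
On side RP the Q-coordinate is zero; dropping S's Q-weight 1/5 and renormalizing the remaining 3/5 : 1/5 gives weights 3/4, 1/4 on R, P.
T = (3/4)·(27/2, -11) + (1/4)·(3, 4) = (87/8, -29/4).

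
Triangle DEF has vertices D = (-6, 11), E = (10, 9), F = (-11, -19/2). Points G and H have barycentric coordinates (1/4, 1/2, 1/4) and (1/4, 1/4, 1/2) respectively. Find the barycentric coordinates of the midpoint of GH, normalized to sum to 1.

(1/4, 3/8, 3/8)

Since both coordinate triples sum to 1, the midpoint's barycentrics are the componentwise average.
(1/4+1/4)/2 = 1/4; similarly 3/8 and 3/8.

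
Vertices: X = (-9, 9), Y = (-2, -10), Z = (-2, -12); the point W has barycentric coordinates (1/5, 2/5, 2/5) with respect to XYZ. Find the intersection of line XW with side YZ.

Line XW meets YZ where the X-coordinate vanishes; zeroing W's X-weight and renormalizing leaves Y, Z-weights 2/5 : 2/5 → (1/2, 1/2).
So V = (1/2)·Y + (1/2)·Z = (-2, -11).

(-2, -11)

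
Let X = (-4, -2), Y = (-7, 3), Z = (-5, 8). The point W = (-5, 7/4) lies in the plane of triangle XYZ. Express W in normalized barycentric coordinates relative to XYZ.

(1/2, 1/4, 1/4)

Signed area of the reference triangle: [XYZ] = ½·((-4)·(3−8) + (-7)·(8−(-2)) + (-5)·(-2−3)) = ½·(20 − 70 + 25) = -25/2.
[WYZ] = ½·((-5)·(3−8) + (-7)·(8−(7/4)) + (-5)·(7/4−3)) = ½·(25 − 175/4 + 25/4) = -25/4, so the X-coordinate is (-25/4)/(-25/2) = 1/2.
[XWZ] = ½·((-4)·(7/4−8) + (-5)·(8−(-2)) + (-5)·(-2−(7/4))) = ½·(25 − 50 + 75/4) = -25/8, so the Y-coordinate is 1/4.
[XYW] = ½·((-4)·(3−(7/4)) + (-7)·(7/4−(-2)) + (-5)·(-2−3)) = ½·(-5 − 105/4 + 25) = -25/8, so the Z-coordinate is 1/4.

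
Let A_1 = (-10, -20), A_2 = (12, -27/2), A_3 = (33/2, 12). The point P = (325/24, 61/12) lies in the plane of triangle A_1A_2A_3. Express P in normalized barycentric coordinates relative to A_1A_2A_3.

Signed area of the reference triangle: [A_1A_2A_3] = ½·((-10)·(-27/2−12) + 12·(12−(-20)) + (33/2)·(-20−(-27/2))) = ½·(255 + 384 − 429/4) = 2127/8.
[PA_2A_3] = ½·((325/24)·(-27/2−12) + 12·(12−(61/12)) + (33/2)·(61/12−(-27/2))) = ½·(-5525/16 + 83 + 2453/8) = 709/32, so the A_1-coordinate is (709/32)/(2127/8) = 1/12.
[A_1PA_3] = ½·((-10)·(61/12−12) + (325/24)·(12−(-20)) + (33/2)·(-20−(61/12))) = ½·(415/6 + 1300/3 − 3311/8) = 709/16, so the A_2-coordinate is 1/6.
[A_1A_2P] = ½·((-10)·(-27/2−(61/12)) + 12·(61/12−(-20)) + (325/24)·(-20−(-27/2))) = ½·(1115/6 + 301 − 4225/48) = 6381/32, so the A_3-coordinate is 3/4.
Check: 1/12 + 1/6 + 3/4 = 1.

(1/12, 1/6, 3/4)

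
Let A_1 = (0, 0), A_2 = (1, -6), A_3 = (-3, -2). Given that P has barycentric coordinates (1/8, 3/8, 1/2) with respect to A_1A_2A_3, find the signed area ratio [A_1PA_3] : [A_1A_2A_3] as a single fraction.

3/8

The signed ratio [A_1PA_3]/[A_1A_2A_3] equals the barycentric coordinate of P at vertex A_2, which is 3/8.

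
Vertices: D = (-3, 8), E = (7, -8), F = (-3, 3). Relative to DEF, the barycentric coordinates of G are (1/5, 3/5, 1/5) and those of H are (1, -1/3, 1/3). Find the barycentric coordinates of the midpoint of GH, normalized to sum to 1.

(3/5, 2/15, 4/15)

Since both coordinate triples sum to 1, the midpoint's barycentrics are the componentwise average.
(1/5+1)/2 = 3/5; similarly 2/15 and 4/15.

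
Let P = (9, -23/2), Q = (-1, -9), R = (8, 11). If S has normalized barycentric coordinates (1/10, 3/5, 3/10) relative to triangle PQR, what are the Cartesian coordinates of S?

S = (1/10)·P + (3/5)·Q + (3/10)·R.
x-coordinate: (1/10)·9 + (3/5)·(-1) + (3/10)·8 = 27/10.
y-coordinate: (1/10)·(-23/2) + (3/5)·(-9) + (3/10)·11 = -13/4.

(27/10, -13/4)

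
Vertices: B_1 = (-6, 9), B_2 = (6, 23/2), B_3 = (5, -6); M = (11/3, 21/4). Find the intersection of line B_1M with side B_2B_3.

(28/5, 9/2)

Barycentric coordinates of M with respect to B_1B_2B_3: (1/6, 1/2, 1/3).
On side B_2B_3 the B_1-coordinate is zero; dropping M's B_1-weight 1/6 and renormalizing the remaining 1/2 : 1/3 gives weights 3/5, 2/5 on B_2, B_3.
N = (3/5)·(6, 23/2) + (2/5)·(5, -6) = (28/5, 9/2).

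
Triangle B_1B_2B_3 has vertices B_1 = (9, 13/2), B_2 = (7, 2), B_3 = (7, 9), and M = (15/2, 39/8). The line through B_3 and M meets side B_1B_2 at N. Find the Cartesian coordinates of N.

(23/3, 7/2)

Barycentric coordinates of M with respect to B_1B_2B_3: (1/4, 1/2, 1/4).
On side B_1B_2 the B_3-coordinate is zero; dropping M's B_3-weight 1/4 and renormalizing the remaining 1/4 : 1/2 gives weights 1/3, 2/3 on B_1, B_2.
N = (1/3)·(9, 13/2) + (2/3)·(7, 2) = (23/3, 7/2).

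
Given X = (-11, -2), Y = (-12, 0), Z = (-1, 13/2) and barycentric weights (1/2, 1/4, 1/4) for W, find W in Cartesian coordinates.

W = (1/2)·X + (1/4)·Y + (1/4)·Z.
x-coordinate: (1/2)·(-11) + (1/4)·(-12) + (1/4)·(-1) = -35/4.
y-coordinate: (1/2)·(-2) + (1/4)·0 + (1/4)·(13/2) = 5/8.

(-35/4, 5/8)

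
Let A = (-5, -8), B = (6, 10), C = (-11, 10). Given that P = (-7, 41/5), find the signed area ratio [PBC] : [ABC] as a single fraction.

[ABC] = ½·((-5)·(10−10) + 6·(10−(-8)) + (-11)·(-8−10)) = ½·(0 + 108 + 198) = 153.
[PBC] = ½·((-7)·(10−10) + 6·(10−(41/5)) + (-11)·(41/5−10)) = ½·(0 + 54/5 + 99/5) = 153/10, so the ratio is (153/10)/153 = 1/10.

1/10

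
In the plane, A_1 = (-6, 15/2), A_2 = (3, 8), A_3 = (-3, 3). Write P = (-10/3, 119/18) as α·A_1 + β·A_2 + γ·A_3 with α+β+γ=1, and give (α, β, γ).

Signed area of the reference triangle: [A_1A_2A_3] = ½·((-6)·(8−3) + 3·(3−(15/2)) + (-3)·(15/2−8)) = ½·(-30 − 27/2 + 3/2) = -21.
[PA_2A_3] = ½·((-10/3)·(8−3) + 3·(3−(119/18)) + (-3)·(119/18−8)) = ½·(-50/3 − 65/6 + 25/6) = -35/3, so the A_1-coordinate is (-35/3)/(-21) = 5/9.
[A_1PA_3] = ½·((-6)·(119/18−3) + (-10/3)·(3−(15/2)) + (-3)·(15/2−(119/18))) = ½·(-65/3 + 15 − 8/3) = -14/3, so the A_2-coordinate is 2/9.
[A_1A_2P] = ½·((-6)·(8−(119/18)) + 3·(119/18−(15/2)) + (-10/3)·(15/2−8)) = ½·(-25/3 − 8/3 + 5/3) = -14/3, so the A_3-coordinate is 2/9.

(5/9, 2/9, 2/9)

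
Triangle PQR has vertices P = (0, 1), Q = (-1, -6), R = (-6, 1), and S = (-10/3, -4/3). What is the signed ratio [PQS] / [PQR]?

[PQR] = ½·(0·(-6−1) + (-1)·(1−1) + (-6)·(1−(-6))) = ½·(0 + 0 − 42) = -21.
[PQS] = ½·(0·(-6−(-4/3)) + (-1)·(-4/3−1) + (-10/3)·(1−(-6))) = ½·(0 + 7/3 − 70/3) = -21/2, so the ratio is (-21/2)/(-21) = 1/2.

1/2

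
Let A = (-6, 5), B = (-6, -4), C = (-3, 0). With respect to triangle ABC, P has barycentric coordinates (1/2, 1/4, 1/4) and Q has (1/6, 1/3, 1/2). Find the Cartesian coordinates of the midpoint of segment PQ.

Barycentric coordinates of the midpoint are the average: (1/3, 7/24, 3/8).
Converting: (1/3)·A + (7/24)·B + (3/8)·C = (-39/8, 1/2).

(-39/8, 1/2)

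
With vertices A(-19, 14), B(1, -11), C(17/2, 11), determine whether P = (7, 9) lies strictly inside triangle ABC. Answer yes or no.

yes

Barycentric coordinates of P: (36/1255, 119/1255, 220/251).
The three coordinates are positive, positive, positive; a point is interior exactly when all three are positive.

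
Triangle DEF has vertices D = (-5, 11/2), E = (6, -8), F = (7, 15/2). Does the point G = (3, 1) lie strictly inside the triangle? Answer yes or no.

yes

Barycentric coordinates of G: (111/368, 35/92, 117/368).
The three coordinates are positive, positive, positive; a point is interior exactly when all three are positive.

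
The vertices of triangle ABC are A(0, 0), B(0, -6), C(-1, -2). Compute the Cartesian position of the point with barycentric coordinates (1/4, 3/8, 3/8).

P = (1/4)·A + (3/8)·B + (3/8)·C.
x-coordinate: (1/4)·0 + (3/8)·0 + (3/8)·(-1) = -3/8.
y-coordinate: (1/4)·0 + (3/8)·(-6) + (3/8)·(-2) = -3.

(-3/8, -3)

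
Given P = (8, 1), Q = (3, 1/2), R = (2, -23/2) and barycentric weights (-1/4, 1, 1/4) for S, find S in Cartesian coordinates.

(3/2, -21/8)

S = (-1/4)·P + 1·Q + (1/4)·R.
x-coordinate: (-1/4)·8 + 1·3 + (1/4)·2 = 3/2.
y-coordinate: (-1/4)·1 + 1·(1/2) + (1/4)·(-23/2) = -21/8.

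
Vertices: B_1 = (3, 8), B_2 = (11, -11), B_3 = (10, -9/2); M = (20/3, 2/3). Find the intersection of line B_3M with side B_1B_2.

Barycentric coordinates of M with respect to B_1B_2B_3: (1/2, 1/6, 1/3).
On side B_1B_2 the B_3-coordinate is zero; dropping M's B_3-weight 1/3 and renormalizing the remaining 1/2 : 1/6 gives weights 3/4, 1/4 on B_1, B_2.
N = (3/4)·(3, 8) + (1/4)·(11, -11) = (5, 13/4).

(5, 13/4)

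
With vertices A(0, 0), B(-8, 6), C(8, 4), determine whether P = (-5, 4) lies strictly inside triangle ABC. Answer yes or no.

Barycentric coordinates of P: (13/40, 13/20, 1/40).
The three coordinates are positive, positive, positive; a point is interior exactly when all three are positive.

yes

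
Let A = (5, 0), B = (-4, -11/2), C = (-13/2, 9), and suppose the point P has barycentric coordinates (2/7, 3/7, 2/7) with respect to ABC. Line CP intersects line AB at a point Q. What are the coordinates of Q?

Line CP meets AB where the C-coordinate vanishes; zeroing P's C-weight and renormalizing leaves A, B-weights 2/7 : 3/7 → (2/5, 3/5).
So Q = (2/5)·A + (3/5)·B = (-2/5, -33/10).

(-2/5, -33/10)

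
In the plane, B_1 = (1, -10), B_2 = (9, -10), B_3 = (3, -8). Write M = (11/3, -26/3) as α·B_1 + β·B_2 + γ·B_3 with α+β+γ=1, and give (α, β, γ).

(1/6, 1/6, 2/3)

Signed area of the reference triangle: [B_1B_2B_3] = ½·(1·(-10−(-8)) + 9·(-8−(-10)) + 3·(-10−(-10))) = ½·(-2 + 18 + 0) = 8.
[MB_2B_3] = ½·((11/3)·(-10−(-8)) + 9·(-8−(-26/3)) + 3·(-26/3−(-10))) = ½·(-22/3 + 6 + 4) = 4/3, so the B_1-coordinate is (4/3)/8 = 1/6.
[B_1MB_3] = ½·(1·(-26/3−(-8)) + (11/3)·(-8−(-10)) + 3·(-10−(-26/3))) = ½·(-2/3 + 22/3 − 4) = 4/3, so the B_2-coordinate is 1/6.
[B_1B_2M] = ½·(1·(-10−(-26/3)) + 9·(-26/3−(-10)) + (11/3)·(-10−(-10))) = ½·(-4/3 + 12 + 0) = 16/3, so the B_3-coordinate is 2/3.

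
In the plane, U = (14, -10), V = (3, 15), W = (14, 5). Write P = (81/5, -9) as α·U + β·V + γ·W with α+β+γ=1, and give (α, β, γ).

Signed area of the reference triangle: [UVW] = ½·(14·(15−5) + 3·(5−(-10)) + 14·(-10−15)) = ½·(140 + 45 − 350) = -165/2.
[PVW] = ½·((81/5)·(15−5) + 3·(5−(-9)) + 14·(-9−15)) = ½·(162 + 42 − 336) = -66, so the U-coordinate is (-66)/(-165/2) = 4/5.
[UPW] = ½·(14·(-9−5) + (81/5)·(5−(-10)) + 14·(-10−(-9))) = ½·(-196 + 243 − 14) = 33/2, so the V-coordinate is -1/5.
[UVP] = ½·(14·(15−(-9)) + 3·(-9−(-10)) + (81/5)·(-10−15)) = ½·(336 + 3 − 405) = -33, so the W-coordinate is 2/5.

(4/5, -1/5, 2/5)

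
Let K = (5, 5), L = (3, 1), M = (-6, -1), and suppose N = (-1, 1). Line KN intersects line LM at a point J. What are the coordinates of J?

Barycentric coordinates of N with respect to KLM: (1/4, 1/4, 1/2).
On side LM the K-coordinate is zero; dropping N's K-weight 1/4 and renormalizing the remaining 1/4 : 1/2 gives weights 1/3, 2/3 on L, M.
J = (1/3)·(3, 1) + (2/3)·(-6, -1) = (-3, -1/3).

(-3, -1/3)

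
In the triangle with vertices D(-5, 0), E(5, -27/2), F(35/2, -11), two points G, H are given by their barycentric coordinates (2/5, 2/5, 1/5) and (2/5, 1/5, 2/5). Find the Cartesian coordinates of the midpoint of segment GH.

(19/4, -147/20)

Barycentric coordinates of the midpoint are the average: (2/5, 3/10, 3/10).
Converting: (2/5)·D + (3/10)·E + (3/10)·F = (19/4, -147/20).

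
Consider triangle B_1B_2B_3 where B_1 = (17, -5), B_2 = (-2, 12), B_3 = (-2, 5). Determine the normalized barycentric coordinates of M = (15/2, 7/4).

Signed area of the reference triangle: [B_1B_2B_3] = ½·(17·(12−5) + (-2)·(5−(-5)) + (-2)·(-5−12)) = ½·(119 − 20 + 34) = 133/2.
[MB_2B_3] = ½·((15/2)·(12−5) + (-2)·(5−(7/4)) + (-2)·(7/4−12)) = ½·(105/2 − 13/2 + 41/2) = 133/4, so the B_1-coordinate is (133/4)/(133/2) = 1/2.
[B_1MB_3] = ½·(17·(7/4−5) + (15/2)·(5−(-5)) + (-2)·(-5−(7/4))) = ½·(-221/4 + 75 + 27/2) = 133/8, so the B_2-coordinate is 1/4.
[B_1B_2M] = ½·(17·(12−(7/4)) + (-2)·(7/4−(-5)) + (15/2)·(-5−12)) = ½·(697/4 − 27/2 − 255/2) = 133/8, so the B_3-coordinate is 1/4.
Check: 1/2 + 1/4 + 1/4 = 1.

(1/2, 1/4, 1/4)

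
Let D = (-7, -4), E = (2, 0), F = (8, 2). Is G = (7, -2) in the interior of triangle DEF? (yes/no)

no

Barycentric coordinates of G: (11/3, -9, 19/3).
The three coordinates are positive, negative, positive; a point is interior exactly when all three are positive.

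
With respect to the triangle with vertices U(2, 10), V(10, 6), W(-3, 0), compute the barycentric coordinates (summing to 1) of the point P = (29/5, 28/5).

(1/5, 3/5, 1/5)

Signed area of the reference triangle: [UVW] = ½·(2·(6−0) + 10·(0−10) + (-3)·(10−6)) = ½·(12 − 100 − 12) = -50.
[PVW] = ½·((29/5)·(6−0) + 10·(0−(28/5)) + (-3)·(28/5−6)) = ½·(174/5 − 56 + 6/5) = -10, so the U-coordinate is (-10)/(-50) = 1/5.
[UPW] = ½·(2·(28/5−0) + (29/5)·(0−10) + (-3)·(10−(28/5))) = ½·(56/5 − 58 − 66/5) = -30, so the V-coordinate is 3/5.
[UVP] = ½·(2·(6−(28/5)) + 10·(28/5−10) + (29/5)·(10−6)) = ½·(4/5 − 44 + 116/5) = -10, so the W-coordinate is 1/5.
Check: 1/5 + 3/5 + 1/5 = 1.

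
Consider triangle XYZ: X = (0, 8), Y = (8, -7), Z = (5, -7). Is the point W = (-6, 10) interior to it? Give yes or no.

no

Barycentric coordinates of W: (17/15, -16/9, 74/45).
The three coordinates are positive, negative, positive; a point is interior exactly when all three are positive.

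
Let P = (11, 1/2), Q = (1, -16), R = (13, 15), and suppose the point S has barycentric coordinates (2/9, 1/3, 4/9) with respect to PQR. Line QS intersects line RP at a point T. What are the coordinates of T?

Line QS meets RP where the Q-coordinate vanishes; zeroing S's Q-weight and renormalizing leaves R, P-weights 4/9 : 2/9 → (2/3, 1/3).
So T = (2/3)·R + (1/3)·P = (37/3, 61/6).

(37/3, 61/6)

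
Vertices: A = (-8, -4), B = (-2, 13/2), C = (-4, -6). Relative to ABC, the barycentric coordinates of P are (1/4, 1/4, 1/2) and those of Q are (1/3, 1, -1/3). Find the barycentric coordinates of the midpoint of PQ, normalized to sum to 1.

Since both coordinate triples sum to 1, the midpoint's barycentrics are the componentwise average.
(1/4+1/3)/2 = 7/24; similarly 5/8 and 1/12.

(7/24, 5/8, 1/12)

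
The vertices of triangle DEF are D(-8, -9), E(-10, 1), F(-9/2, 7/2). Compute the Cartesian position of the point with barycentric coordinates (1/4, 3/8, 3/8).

G = (1/4)·D + (3/8)·E + (3/8)·F.
x-coordinate: (1/4)·(-8) + (3/8)·(-10) + (3/8)·(-9/2) = -119/16.
y-coordinate: (1/4)·(-9) + (3/8)·1 + (3/8)·(7/2) = -9/16.

(-119/16, -9/16)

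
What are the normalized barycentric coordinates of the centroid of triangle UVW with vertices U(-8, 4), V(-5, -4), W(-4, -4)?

The centroid is the average of the vertices, so each weight is 1/3.

(1/3, 1/3, 1/3)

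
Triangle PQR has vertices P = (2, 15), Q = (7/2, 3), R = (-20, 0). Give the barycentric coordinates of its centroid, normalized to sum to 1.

The centroid is the average of the vertices, so each weight is 1/3.

(1/3, 1/3, 1/3)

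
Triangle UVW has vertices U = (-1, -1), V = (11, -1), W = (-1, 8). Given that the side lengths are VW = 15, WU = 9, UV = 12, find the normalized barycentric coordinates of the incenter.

(5/12, 1/4, 1/3)

The incenter has barycentric coordinates proportional to the opposite side lengths: (15 : 9 : 12).
Normalizing by 15+9+12 = 36 gives (5/12, 1/4, 1/3).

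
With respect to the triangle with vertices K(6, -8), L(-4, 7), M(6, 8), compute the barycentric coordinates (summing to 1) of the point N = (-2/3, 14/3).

Signed area of the reference triangle: [KLM] = ½·(6·(7−8) + (-4)·(8−(-8)) + 6·(-8−7)) = ½·(-6 − 64 − 90) = -80.
[NLM] = ½·((-2/3)·(7−8) + (-4)·(8−(14/3)) + 6·(14/3−7)) = ½·(2/3 − 40/3 − 14) = -40/3, so the K-coordinate is (-40/3)/(-80) = 1/6.
[KNM] = ½·(6·(14/3−8) + (-2/3)·(8−(-8)) + 6·(-8−(14/3))) = ½·(-20 − 32/3 − 76) = -160/3, so the L-coordinate is 2/3.
[KLN] = ½·(6·(7−(14/3)) + (-4)·(14/3−(-8)) + (-2/3)·(-8−7)) = ½·(14 − 152/3 + 10) = -40/3, so the M-coordinate is 1/6.
Check: 1/6 + 2/3 + 1/6 = 1.

(1/6, 2/3, 1/6)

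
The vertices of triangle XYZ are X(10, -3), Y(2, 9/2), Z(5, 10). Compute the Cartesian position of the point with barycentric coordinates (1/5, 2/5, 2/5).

(24/5, 26/5)

W = (1/5)·X + (2/5)·Y + (2/5)·Z.
x-coordinate: (1/5)·10 + (2/5)·2 + (2/5)·5 = 24/5.
y-coordinate: (1/5)·(-3) + (2/5)·(9/2) + (2/5)·10 = 26/5.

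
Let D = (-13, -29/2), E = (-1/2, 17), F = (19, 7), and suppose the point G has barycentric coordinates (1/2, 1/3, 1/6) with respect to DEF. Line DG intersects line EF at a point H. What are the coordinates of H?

(6, 41/3)

Line DG meets EF where the D-coordinate vanishes; zeroing G's D-weight and renormalizing leaves E, F-weights 1/3 : 1/6 → (2/3, 1/3).
So H = (2/3)·E + (1/3)·F = (6, 41/3).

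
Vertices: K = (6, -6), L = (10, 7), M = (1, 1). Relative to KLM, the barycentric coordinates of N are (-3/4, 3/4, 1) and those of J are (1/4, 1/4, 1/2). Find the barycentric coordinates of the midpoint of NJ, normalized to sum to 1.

Since both coordinate triples sum to 1, the midpoint's barycentrics are the componentwise average.
(-3/4+1/4)/2 = -1/4; similarly 1/2 and 3/4.

(-1/4, 1/2, 3/4)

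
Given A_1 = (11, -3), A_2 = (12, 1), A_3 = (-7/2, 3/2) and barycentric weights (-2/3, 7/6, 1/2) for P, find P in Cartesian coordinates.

(59/12, 47/12)

P = (-2/3)·A_1 + (7/6)·A_2 + (1/2)·A_3.
x-coordinate: (-2/3)·11 + (7/6)·12 + (1/2)·(-7/2) = 59/12.
y-coordinate: (-2/3)·(-3) + (7/6)·1 + (1/2)·(3/2) = 47/12.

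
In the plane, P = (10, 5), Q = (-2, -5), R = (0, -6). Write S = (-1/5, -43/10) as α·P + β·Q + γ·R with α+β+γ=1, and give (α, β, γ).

(1/10, 3/5, 3/10)

Signed area of the reference triangle: [PQR] = ½·(10·(-5−(-6)) + (-2)·(-6−5) + 0·(5−(-5))) = ½·(10 + 22 + 0) = 16.
[SQR] = ½·((-1/5)·(-5−(-6)) + (-2)·(-6−(-43/10)) + 0·(-43/10−(-5))) = ½·(-1/5 + 17/5 + 0) = 8/5, so the P-coordinate is (8/5)/16 = 1/10.
[PSR] = ½·(10·(-43/10−(-6)) + (-1/5)·(-6−5) + 0·(5−(-43/10))) = ½·(17 + 11/5 + 0) = 48/5, so the Q-coordinate is 3/5.
[PQS] = ½·(10·(-5−(-43/10)) + (-2)·(-43/10−5) + (-1/5)·(5−(-5))) = ½·(-7 + 93/5 − 2) = 24/5, so the R-coordinate is 3/10.
Check: 1/10 + 3/5 + 3/10 = 1.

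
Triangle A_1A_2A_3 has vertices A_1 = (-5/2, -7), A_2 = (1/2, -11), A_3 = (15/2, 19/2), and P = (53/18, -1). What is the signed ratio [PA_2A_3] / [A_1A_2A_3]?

2/9

[A_1A_2A_3] = ½·((-5/2)·(-11−(19/2)) + (1/2)·(19/2−(-7)) + (15/2)·(-7−(-11))) = ½·(205/4 + 33/4 + 30) = 179/4.
[PA_2A_3] = ½·((53/18)·(-11−(19/2)) + (1/2)·(19/2−(-1)) + (15/2)·(-1−(-11))) = ½·(-2173/36 + 21/4 + 75) = 179/18, so the ratio is (179/18)/(179/4) = 2/9.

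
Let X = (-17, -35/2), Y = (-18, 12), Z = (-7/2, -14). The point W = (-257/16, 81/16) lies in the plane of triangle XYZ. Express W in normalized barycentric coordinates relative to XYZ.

Signed area of the reference triangle: [XYZ] = ½·((-17)·(12−(-14)) + (-18)·(-14−(-35/2)) + (-7/2)·(-35/2−12)) = ½·(-442 − 63 + 413/4) = -1607/8.
[WYZ] = ½·((-257/16)·(12−(-14)) + (-18)·(-14−(81/16)) + (-7/2)·(81/16−12)) = ½·(-3341/8 + 2745/8 + 777/32) = -1607/64, so the X-coordinate is (-1607/64)/(-1607/8) = 1/8.
[XWZ] = ½·((-17)·(81/16−(-14)) + (-257/16)·(-14−(-35/2)) + (-7/2)·(-35/2−(81/16))) = ½·(-5185/16 − 1799/32 + 2527/32) = -4821/32, so the Y-coordinate is 3/4.
[XYW] = ½·((-17)·(12−(81/16)) + (-18)·(81/16−(-35/2)) + (-257/16)·(-35/2−12)) = ½·(-1887/16 − 3249/8 + 15163/32) = -1607/64, so the Z-coordinate is 1/8.
Check: 1/8 + 3/4 + 1/8 = 1.

(1/8, 3/4, 1/8)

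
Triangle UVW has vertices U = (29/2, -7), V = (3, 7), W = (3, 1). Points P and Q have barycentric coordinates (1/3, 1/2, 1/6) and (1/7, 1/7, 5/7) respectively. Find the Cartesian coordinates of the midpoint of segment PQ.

Barycentric coordinates of the midpoint are the average: (5/21, 9/28, 37/84).
Converting: (5/21)·U + (9/28)·V + (37/84)·W = (241/42, 43/42).

(241/42, 43/42)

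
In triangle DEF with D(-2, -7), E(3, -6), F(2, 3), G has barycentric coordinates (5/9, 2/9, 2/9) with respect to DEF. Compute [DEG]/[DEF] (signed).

2/9

The signed ratio [DEG]/[DEF] equals the barycentric coordinate of G at vertex F, which is 2/9.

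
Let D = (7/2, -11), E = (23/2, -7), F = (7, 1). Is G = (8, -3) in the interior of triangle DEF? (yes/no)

yes

Barycentric coordinates of G: (5/41, 13/41, 23/41).
The three coordinates are positive, positive, positive; a point is interior exactly when all three are positive.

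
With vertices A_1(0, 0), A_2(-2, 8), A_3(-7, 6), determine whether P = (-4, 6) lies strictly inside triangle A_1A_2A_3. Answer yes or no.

Barycentric coordinates of P: (3/22, 9/22, 5/11).
The three coordinates are positive, positive, positive; a point is interior exactly when all three are positive.

yes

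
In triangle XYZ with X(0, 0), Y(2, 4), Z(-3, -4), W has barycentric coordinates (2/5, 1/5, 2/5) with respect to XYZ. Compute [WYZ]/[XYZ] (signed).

The signed ratio [WYZ]/[XYZ] equals the barycentric coordinate of W at vertex X, which is 2/5.

2/5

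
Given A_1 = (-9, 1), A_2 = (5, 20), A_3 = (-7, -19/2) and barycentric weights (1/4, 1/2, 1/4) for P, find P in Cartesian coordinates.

P = (1/4)·A_1 + (1/2)·A_2 + (1/4)·A_3.
x-coordinate: (1/4)·(-9) + (1/2)·5 + (1/4)·(-7) = -3/2.
y-coordinate: (1/4)·1 + (1/2)·20 + (1/4)·(-19/2) = 63/8.

(-3/2, 63/8)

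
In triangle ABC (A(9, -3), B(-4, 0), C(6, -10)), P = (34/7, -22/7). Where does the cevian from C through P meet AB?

(14/3, -2)

Barycentric coordinates of P with respect to ABC: (4/7, 2/7, 1/7).
On side AB the C-coordinate is zero; dropping P's C-weight 1/7 and renormalizing the remaining 4/7 : 2/7 gives weights 2/3, 1/3 on A, B.
Q = (2/3)·(9, -3) + (1/3)·(-4, 0) = (14/3, -2).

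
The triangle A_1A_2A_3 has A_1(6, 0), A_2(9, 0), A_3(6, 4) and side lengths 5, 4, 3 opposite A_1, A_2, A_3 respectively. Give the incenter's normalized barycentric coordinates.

(5/12, 1/3, 1/4)

The incenter has barycentric coordinates proportional to the opposite side lengths: (5 : 4 : 3).
Normalizing by 5+4+3 = 12 gives (5/12, 1/3, 1/4).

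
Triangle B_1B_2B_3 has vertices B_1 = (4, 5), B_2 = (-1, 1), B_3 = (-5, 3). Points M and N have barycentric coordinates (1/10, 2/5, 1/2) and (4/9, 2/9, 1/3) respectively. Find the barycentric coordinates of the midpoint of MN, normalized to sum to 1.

(49/180, 14/45, 5/12)

Since both coordinate triples sum to 1, the midpoint's barycentrics are the componentwise average.
(1/10+4/9)/2 = 49/180; similarly 14/45 and 5/12.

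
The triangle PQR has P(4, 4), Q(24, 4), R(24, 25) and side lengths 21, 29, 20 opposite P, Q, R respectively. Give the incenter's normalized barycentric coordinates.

(3/10, 29/70, 2/7)

The incenter has barycentric coordinates proportional to the opposite side lengths: (21 : 29 : 20).
Normalizing by 21+29+20 = 70 gives (3/10, 29/70, 2/7).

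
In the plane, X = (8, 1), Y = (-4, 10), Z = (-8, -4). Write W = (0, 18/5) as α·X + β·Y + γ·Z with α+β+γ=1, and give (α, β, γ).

Signed area of the reference triangle: [XYZ] = ½·(8·(10−(-4)) + (-4)·(-4−1) + (-8)·(1−10)) = ½·(112 + 20 + 72) = 102.
[WYZ] = ½·(0·(10−(-4)) + (-4)·(-4−(18/5)) + (-8)·(18/5−10)) = ½·(0 + 152/5 + 256/5) = 204/5, so the X-coordinate is (204/5)/102 = 2/5.
[XWZ] = ½·(8·(18/5−(-4)) + 0·(-4−1) + (-8)·(1−(18/5))) = ½·(304/5 + 0 + 104/5) = 204/5, so the Y-coordinate is 2/5.
[XYW] = ½·(8·(10−(18/5)) + (-4)·(18/5−1) + 0·(1−10)) = ½·(256/5 − 52/5 + 0) = 102/5, so the Z-coordinate is 1/5.
Check: 2/5 + 2/5 + 1/5 = 1.

(2/5, 2/5, 1/5)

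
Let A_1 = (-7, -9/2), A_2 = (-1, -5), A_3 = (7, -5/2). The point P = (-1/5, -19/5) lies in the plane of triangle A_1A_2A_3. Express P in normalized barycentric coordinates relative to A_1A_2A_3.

Signed area of the reference triangle: [A_1A_2A_3] = ½·((-7)·(-5−(-5/2)) + (-1)·(-5/2−(-9/2)) + 7·(-9/2−(-5))) = ½·(35/2 − 2 + 7/2) = 19/2.
[PA_2A_3] = ½·((-1/5)·(-5−(-5/2)) + (-1)·(-5/2−(-19/5)) + 7·(-19/5−(-5))) = ½·(1/2 − 13/10 + 42/5) = 19/5, so the A_1-coordinate is (19/5)/(19/2) = 2/5.
[A_1PA_3] = ½·((-7)·(-19/5−(-5/2)) + (-1/5)·(-5/2−(-9/2)) + 7·(-9/2−(-19/5))) = ½·(91/10 − 2/5 − 49/10) = 19/10, so the A_2-coordinate is 1/5.
[A_1A_2P] = ½·((-7)·(-5−(-19/5)) + (-1)·(-19/5−(-9/2)) + (-1/5)·(-9/2−(-5))) = ½·(42/5 − 7/10 − 1/10) = 19/5, so the A_3-coordinate is 2/5.
Check: 2/5 + 1/5 + 2/5 = 1.

(2/5, 1/5, 2/5)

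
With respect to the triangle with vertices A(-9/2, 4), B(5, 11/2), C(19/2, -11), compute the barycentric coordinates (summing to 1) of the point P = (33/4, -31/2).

(1/4, -1/2, 5/4)

Signed area of the reference triangle: [ABC] = ½·((-9/2)·(11/2−(-11)) + 5·(-11−4) + (19/2)·(4−(11/2))) = ½·(-297/4 − 75 − 57/4) = -327/4.
[PBC] = ½·((33/4)·(11/2−(-11)) + 5·(-11−(-31/2)) + (19/2)·(-31/2−(11/2))) = ½·(1089/8 + 45/2 − 399/2) = -327/16, so the A-coordinate is (-327/16)/(-327/4) = 1/4.
[APC] = ½·((-9/2)·(-31/2−(-11)) + (33/4)·(-11−4) + (19/2)·(4−(-31/2))) = ½·(81/4 − 495/4 + 741/4) = 327/8, so the B-coordinate is -1/2.
[ABP] = ½·((-9/2)·(11/2−(-31/2)) + 5·(-31/2−4) + (33/4)·(4−(11/2))) = ½·(-189/2 − 195/2 − 99/8) = -1635/16, so the C-coordinate is 5/4.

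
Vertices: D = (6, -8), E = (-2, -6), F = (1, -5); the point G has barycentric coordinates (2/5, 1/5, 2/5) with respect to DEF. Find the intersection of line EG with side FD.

Line EG meets FD where the E-coordinate vanishes; zeroing G's E-weight and renormalizing leaves F, D-weights 2/5 : 2/5 → (1/2, 1/2).
So H = (1/2)·F + (1/2)·D = (7/2, -13/2).

(7/2, -13/2)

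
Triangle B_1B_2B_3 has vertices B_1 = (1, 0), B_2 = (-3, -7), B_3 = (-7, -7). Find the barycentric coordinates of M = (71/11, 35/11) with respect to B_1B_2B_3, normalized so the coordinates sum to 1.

Signed area of the reference triangle: [B_1B_2B_3] = ½·(1·(-7−(-7)) + (-3)·(-7−0) + (-7)·(0−(-7))) = ½·(0 + 21 − 49) = -14.
[MB_2B_3] = ½·((71/11)·(-7−(-7)) + (-3)·(-7−(35/11)) + (-7)·(35/11−(-7))) = ½·(0 + 336/11 − 784/11) = -224/11, so the B_1-coordinate is (-224/11)/(-14) = 16/11.
[B_1MB_3] = ½·(1·(35/11−(-7)) + (71/11)·(-7−0) + (-7)·(0−(35/11))) = ½·(112/11 − 497/11 + 245/11) = -70/11, so the B_2-coordinate is 5/11.
[B_1B_2M] = ½·(1·(-7−(35/11)) + (-3)·(35/11−0) + (71/11)·(0−(-7))) = ½·(-112/11 − 105/11 + 497/11) = 140/11, so the B_3-coordinate is -10/11.
Check: 16/11 + 5/11 − 10/11 = 1.

(16/11, 5/11, -10/11)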